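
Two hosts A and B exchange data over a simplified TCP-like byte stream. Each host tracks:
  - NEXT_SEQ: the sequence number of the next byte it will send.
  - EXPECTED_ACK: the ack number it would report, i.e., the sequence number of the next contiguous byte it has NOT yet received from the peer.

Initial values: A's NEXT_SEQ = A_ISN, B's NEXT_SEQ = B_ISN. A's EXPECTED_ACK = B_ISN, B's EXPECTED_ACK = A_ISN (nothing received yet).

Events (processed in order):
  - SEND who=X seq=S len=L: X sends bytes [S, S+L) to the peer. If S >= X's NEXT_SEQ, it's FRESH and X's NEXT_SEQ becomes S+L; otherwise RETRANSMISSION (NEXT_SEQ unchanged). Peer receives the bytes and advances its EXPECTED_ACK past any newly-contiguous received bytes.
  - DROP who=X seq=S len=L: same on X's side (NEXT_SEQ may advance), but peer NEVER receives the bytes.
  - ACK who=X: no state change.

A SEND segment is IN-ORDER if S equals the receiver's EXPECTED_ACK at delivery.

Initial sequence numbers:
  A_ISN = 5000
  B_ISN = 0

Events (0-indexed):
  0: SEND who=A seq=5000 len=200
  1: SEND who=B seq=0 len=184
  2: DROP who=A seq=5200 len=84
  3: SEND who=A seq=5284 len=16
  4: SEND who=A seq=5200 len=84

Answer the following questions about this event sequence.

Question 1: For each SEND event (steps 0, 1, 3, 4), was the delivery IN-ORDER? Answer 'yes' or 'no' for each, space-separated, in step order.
Step 0: SEND seq=5000 -> in-order
Step 1: SEND seq=0 -> in-order
Step 3: SEND seq=5284 -> out-of-order
Step 4: SEND seq=5200 -> in-order

Answer: yes yes no yes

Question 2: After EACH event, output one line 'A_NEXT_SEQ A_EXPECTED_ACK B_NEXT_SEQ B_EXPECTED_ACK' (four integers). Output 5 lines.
5200 0 0 5200
5200 184 184 5200
5284 184 184 5200
5300 184 184 5200
5300 184 184 5300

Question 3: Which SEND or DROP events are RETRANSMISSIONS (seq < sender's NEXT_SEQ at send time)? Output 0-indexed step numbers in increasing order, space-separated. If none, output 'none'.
Answer: 4

Derivation:
Step 0: SEND seq=5000 -> fresh
Step 1: SEND seq=0 -> fresh
Step 2: DROP seq=5200 -> fresh
Step 3: SEND seq=5284 -> fresh
Step 4: SEND seq=5200 -> retransmit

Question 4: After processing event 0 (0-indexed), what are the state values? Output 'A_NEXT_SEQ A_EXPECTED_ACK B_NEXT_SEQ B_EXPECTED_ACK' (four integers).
After event 0: A_seq=5200 A_ack=0 B_seq=0 B_ack=5200

5200 0 0 5200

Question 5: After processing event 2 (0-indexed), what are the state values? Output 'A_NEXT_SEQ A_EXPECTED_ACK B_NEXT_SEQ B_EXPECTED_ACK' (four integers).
After event 0: A_seq=5200 A_ack=0 B_seq=0 B_ack=5200
After event 1: A_seq=5200 A_ack=184 B_seq=184 B_ack=5200
After event 2: A_seq=5284 A_ack=184 B_seq=184 B_ack=5200

5284 184 184 5200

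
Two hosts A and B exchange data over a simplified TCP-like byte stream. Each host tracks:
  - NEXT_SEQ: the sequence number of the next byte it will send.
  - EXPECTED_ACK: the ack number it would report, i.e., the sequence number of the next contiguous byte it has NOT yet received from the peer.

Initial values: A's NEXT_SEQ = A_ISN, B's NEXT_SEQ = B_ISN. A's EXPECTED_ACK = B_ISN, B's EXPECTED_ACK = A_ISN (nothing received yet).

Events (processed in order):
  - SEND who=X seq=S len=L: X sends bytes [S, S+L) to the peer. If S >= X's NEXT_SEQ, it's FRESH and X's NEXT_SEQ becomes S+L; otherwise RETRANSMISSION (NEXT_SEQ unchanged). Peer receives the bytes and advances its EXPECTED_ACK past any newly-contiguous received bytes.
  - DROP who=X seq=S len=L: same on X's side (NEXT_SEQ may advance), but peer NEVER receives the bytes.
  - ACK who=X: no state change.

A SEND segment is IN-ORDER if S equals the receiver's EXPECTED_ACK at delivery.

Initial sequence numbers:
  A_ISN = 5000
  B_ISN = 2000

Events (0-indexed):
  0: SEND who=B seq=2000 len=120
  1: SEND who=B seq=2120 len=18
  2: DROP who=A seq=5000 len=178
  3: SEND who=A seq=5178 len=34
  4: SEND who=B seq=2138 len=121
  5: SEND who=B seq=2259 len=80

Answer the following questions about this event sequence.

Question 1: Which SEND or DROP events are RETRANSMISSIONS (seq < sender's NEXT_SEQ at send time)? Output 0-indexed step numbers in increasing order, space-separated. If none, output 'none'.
Step 0: SEND seq=2000 -> fresh
Step 1: SEND seq=2120 -> fresh
Step 2: DROP seq=5000 -> fresh
Step 3: SEND seq=5178 -> fresh
Step 4: SEND seq=2138 -> fresh
Step 5: SEND seq=2259 -> fresh

Answer: none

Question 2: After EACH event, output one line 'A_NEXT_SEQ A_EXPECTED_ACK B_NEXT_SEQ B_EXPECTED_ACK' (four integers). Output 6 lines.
5000 2120 2120 5000
5000 2138 2138 5000
5178 2138 2138 5000
5212 2138 2138 5000
5212 2259 2259 5000
5212 2339 2339 5000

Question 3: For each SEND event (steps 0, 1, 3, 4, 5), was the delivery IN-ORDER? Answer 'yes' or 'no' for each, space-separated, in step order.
Step 0: SEND seq=2000 -> in-order
Step 1: SEND seq=2120 -> in-order
Step 3: SEND seq=5178 -> out-of-order
Step 4: SEND seq=2138 -> in-order
Step 5: SEND seq=2259 -> in-order

Answer: yes yes no yes yes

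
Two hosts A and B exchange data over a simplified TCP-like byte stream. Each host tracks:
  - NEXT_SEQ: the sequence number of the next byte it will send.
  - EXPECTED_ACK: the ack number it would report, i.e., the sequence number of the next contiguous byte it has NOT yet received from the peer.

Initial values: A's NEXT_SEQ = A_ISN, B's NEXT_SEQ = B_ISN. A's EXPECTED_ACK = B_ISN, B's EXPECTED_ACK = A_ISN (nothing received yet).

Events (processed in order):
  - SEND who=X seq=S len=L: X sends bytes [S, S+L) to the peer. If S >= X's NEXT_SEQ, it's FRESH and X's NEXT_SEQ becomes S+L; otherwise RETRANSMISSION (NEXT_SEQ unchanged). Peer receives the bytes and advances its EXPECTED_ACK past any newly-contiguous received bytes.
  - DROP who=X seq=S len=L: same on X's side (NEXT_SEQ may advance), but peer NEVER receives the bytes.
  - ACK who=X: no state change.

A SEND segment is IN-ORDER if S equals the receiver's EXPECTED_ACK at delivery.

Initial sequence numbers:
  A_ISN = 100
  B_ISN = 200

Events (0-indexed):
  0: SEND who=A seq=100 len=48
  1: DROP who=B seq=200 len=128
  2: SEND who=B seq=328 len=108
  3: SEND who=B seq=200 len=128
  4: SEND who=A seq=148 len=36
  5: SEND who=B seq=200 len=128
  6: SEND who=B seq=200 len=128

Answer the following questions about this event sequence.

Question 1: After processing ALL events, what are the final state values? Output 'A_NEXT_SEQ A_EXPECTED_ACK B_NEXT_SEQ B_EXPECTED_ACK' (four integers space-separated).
Answer: 184 436 436 184

Derivation:
After event 0: A_seq=148 A_ack=200 B_seq=200 B_ack=148
After event 1: A_seq=148 A_ack=200 B_seq=328 B_ack=148
After event 2: A_seq=148 A_ack=200 B_seq=436 B_ack=148
After event 3: A_seq=148 A_ack=436 B_seq=436 B_ack=148
After event 4: A_seq=184 A_ack=436 B_seq=436 B_ack=184
After event 5: A_seq=184 A_ack=436 B_seq=436 B_ack=184
After event 6: A_seq=184 A_ack=436 B_seq=436 B_ack=184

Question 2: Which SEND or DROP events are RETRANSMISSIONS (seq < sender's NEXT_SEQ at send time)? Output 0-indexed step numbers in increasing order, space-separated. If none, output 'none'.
Answer: 3 5 6

Derivation:
Step 0: SEND seq=100 -> fresh
Step 1: DROP seq=200 -> fresh
Step 2: SEND seq=328 -> fresh
Step 3: SEND seq=200 -> retransmit
Step 4: SEND seq=148 -> fresh
Step 5: SEND seq=200 -> retransmit
Step 6: SEND seq=200 -> retransmit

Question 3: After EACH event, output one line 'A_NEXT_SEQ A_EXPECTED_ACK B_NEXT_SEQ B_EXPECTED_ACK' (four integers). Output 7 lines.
148 200 200 148
148 200 328 148
148 200 436 148
148 436 436 148
184 436 436 184
184 436 436 184
184 436 436 184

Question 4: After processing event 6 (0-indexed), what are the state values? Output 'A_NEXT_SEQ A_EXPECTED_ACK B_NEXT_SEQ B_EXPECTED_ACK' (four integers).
After event 0: A_seq=148 A_ack=200 B_seq=200 B_ack=148
After event 1: A_seq=148 A_ack=200 B_seq=328 B_ack=148
After event 2: A_seq=148 A_ack=200 B_seq=436 B_ack=148
After event 3: A_seq=148 A_ack=436 B_seq=436 B_ack=148
After event 4: A_seq=184 A_ack=436 B_seq=436 B_ack=184
After event 5: A_seq=184 A_ack=436 B_seq=436 B_ack=184
After event 6: A_seq=184 A_ack=436 B_seq=436 B_ack=184

184 436 436 184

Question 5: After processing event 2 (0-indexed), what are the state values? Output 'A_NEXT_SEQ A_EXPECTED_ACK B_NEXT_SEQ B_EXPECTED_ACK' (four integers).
After event 0: A_seq=148 A_ack=200 B_seq=200 B_ack=148
After event 1: A_seq=148 A_ack=200 B_seq=328 B_ack=148
After event 2: A_seq=148 A_ack=200 B_seq=436 B_ack=148

148 200 436 148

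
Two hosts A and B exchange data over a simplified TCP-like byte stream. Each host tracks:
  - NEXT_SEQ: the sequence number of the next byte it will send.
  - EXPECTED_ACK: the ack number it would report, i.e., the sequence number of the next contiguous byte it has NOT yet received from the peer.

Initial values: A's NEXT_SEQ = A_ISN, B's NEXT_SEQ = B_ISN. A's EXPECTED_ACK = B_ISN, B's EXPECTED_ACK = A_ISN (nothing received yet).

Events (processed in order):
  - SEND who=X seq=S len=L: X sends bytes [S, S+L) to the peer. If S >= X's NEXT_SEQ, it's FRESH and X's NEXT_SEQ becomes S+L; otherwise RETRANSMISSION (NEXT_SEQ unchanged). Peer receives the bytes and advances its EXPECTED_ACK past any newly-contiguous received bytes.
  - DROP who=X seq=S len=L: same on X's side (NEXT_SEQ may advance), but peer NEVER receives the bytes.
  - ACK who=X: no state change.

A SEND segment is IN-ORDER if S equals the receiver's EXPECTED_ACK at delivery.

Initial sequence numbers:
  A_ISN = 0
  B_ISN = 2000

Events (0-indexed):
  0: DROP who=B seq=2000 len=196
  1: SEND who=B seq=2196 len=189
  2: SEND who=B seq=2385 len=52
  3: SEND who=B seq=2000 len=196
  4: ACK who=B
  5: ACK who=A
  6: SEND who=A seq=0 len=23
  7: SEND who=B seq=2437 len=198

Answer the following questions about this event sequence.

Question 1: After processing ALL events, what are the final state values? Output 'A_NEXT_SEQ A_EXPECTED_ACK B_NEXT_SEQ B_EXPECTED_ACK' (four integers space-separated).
After event 0: A_seq=0 A_ack=2000 B_seq=2196 B_ack=0
After event 1: A_seq=0 A_ack=2000 B_seq=2385 B_ack=0
After event 2: A_seq=0 A_ack=2000 B_seq=2437 B_ack=0
After event 3: A_seq=0 A_ack=2437 B_seq=2437 B_ack=0
After event 4: A_seq=0 A_ack=2437 B_seq=2437 B_ack=0
After event 5: A_seq=0 A_ack=2437 B_seq=2437 B_ack=0
After event 6: A_seq=23 A_ack=2437 B_seq=2437 B_ack=23
After event 7: A_seq=23 A_ack=2635 B_seq=2635 B_ack=23

Answer: 23 2635 2635 23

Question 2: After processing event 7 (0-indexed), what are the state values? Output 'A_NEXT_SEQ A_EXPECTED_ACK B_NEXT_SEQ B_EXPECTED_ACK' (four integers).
After event 0: A_seq=0 A_ack=2000 B_seq=2196 B_ack=0
After event 1: A_seq=0 A_ack=2000 B_seq=2385 B_ack=0
After event 2: A_seq=0 A_ack=2000 B_seq=2437 B_ack=0
After event 3: A_seq=0 A_ack=2437 B_seq=2437 B_ack=0
After event 4: A_seq=0 A_ack=2437 B_seq=2437 B_ack=0
After event 5: A_seq=0 A_ack=2437 B_seq=2437 B_ack=0
After event 6: A_seq=23 A_ack=2437 B_seq=2437 B_ack=23
After event 7: A_seq=23 A_ack=2635 B_seq=2635 B_ack=23

23 2635 2635 23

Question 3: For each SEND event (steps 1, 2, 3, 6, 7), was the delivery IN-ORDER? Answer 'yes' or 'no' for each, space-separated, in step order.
Step 1: SEND seq=2196 -> out-of-order
Step 2: SEND seq=2385 -> out-of-order
Step 3: SEND seq=2000 -> in-order
Step 6: SEND seq=0 -> in-order
Step 7: SEND seq=2437 -> in-order

Answer: no no yes yes yes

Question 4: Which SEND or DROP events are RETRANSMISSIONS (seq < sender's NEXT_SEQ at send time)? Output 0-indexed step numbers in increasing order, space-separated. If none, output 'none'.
Answer: 3

Derivation:
Step 0: DROP seq=2000 -> fresh
Step 1: SEND seq=2196 -> fresh
Step 2: SEND seq=2385 -> fresh
Step 3: SEND seq=2000 -> retransmit
Step 6: SEND seq=0 -> fresh
Step 7: SEND seq=2437 -> fresh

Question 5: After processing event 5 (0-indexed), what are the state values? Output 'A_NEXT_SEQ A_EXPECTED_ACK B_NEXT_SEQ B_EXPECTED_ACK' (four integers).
After event 0: A_seq=0 A_ack=2000 B_seq=2196 B_ack=0
After event 1: A_seq=0 A_ack=2000 B_seq=2385 B_ack=0
After event 2: A_seq=0 A_ack=2000 B_seq=2437 B_ack=0
After event 3: A_seq=0 A_ack=2437 B_seq=2437 B_ack=0
After event 4: A_seq=0 A_ack=2437 B_seq=2437 B_ack=0
After event 5: A_seq=0 A_ack=2437 B_seq=2437 B_ack=0

0 2437 2437 0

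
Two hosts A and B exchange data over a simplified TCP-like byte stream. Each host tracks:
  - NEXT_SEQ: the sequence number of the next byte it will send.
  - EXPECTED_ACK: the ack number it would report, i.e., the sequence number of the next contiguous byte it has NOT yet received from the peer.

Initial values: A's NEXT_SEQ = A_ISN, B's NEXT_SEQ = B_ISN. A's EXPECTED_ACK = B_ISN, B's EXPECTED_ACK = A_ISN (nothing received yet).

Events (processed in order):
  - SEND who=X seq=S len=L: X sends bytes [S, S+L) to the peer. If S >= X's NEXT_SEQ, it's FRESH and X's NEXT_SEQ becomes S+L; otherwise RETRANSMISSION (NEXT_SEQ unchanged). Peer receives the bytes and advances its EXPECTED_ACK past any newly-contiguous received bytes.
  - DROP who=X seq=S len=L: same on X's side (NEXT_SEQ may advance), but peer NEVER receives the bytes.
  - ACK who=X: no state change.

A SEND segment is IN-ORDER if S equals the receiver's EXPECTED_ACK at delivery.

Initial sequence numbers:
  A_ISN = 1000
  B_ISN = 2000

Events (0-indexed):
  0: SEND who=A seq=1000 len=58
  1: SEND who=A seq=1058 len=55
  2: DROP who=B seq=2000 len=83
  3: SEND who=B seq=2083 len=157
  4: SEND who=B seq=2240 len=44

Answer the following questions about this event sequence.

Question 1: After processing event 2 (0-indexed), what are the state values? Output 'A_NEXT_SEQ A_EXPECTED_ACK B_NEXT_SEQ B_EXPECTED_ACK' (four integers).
After event 0: A_seq=1058 A_ack=2000 B_seq=2000 B_ack=1058
After event 1: A_seq=1113 A_ack=2000 B_seq=2000 B_ack=1113
After event 2: A_seq=1113 A_ack=2000 B_seq=2083 B_ack=1113

1113 2000 2083 1113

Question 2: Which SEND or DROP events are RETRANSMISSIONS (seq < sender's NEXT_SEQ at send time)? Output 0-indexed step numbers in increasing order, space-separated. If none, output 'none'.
Answer: none

Derivation:
Step 0: SEND seq=1000 -> fresh
Step 1: SEND seq=1058 -> fresh
Step 2: DROP seq=2000 -> fresh
Step 3: SEND seq=2083 -> fresh
Step 4: SEND seq=2240 -> fresh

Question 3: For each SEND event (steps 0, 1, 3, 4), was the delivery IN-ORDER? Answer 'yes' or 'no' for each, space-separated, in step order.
Answer: yes yes no no

Derivation:
Step 0: SEND seq=1000 -> in-order
Step 1: SEND seq=1058 -> in-order
Step 3: SEND seq=2083 -> out-of-order
Step 4: SEND seq=2240 -> out-of-order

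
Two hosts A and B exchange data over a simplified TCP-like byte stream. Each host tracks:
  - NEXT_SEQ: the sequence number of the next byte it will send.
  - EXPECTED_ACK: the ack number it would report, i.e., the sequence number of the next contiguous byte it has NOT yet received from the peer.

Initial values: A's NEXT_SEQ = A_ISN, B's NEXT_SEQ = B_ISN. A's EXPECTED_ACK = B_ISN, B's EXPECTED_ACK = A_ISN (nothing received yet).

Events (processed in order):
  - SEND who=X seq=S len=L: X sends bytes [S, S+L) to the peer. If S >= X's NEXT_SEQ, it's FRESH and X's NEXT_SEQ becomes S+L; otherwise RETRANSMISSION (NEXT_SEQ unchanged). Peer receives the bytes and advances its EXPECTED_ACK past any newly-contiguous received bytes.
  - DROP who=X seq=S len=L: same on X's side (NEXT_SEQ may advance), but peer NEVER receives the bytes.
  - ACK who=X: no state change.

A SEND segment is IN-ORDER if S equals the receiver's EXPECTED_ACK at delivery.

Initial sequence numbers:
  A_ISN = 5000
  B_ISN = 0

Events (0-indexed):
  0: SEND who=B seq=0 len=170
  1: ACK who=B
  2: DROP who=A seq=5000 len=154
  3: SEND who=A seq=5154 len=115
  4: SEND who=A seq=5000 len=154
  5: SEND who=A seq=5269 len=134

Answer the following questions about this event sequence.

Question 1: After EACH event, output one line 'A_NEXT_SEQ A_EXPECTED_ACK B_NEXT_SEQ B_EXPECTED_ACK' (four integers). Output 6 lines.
5000 170 170 5000
5000 170 170 5000
5154 170 170 5000
5269 170 170 5000
5269 170 170 5269
5403 170 170 5403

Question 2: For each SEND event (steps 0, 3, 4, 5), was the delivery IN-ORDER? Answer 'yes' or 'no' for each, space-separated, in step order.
Answer: yes no yes yes

Derivation:
Step 0: SEND seq=0 -> in-order
Step 3: SEND seq=5154 -> out-of-order
Step 4: SEND seq=5000 -> in-order
Step 5: SEND seq=5269 -> in-order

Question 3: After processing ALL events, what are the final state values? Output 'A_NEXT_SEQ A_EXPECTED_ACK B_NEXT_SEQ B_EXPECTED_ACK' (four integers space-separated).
Answer: 5403 170 170 5403

Derivation:
After event 0: A_seq=5000 A_ack=170 B_seq=170 B_ack=5000
After event 1: A_seq=5000 A_ack=170 B_seq=170 B_ack=5000
After event 2: A_seq=5154 A_ack=170 B_seq=170 B_ack=5000
After event 3: A_seq=5269 A_ack=170 B_seq=170 B_ack=5000
After event 4: A_seq=5269 A_ack=170 B_seq=170 B_ack=5269
After event 5: A_seq=5403 A_ack=170 B_seq=170 B_ack=5403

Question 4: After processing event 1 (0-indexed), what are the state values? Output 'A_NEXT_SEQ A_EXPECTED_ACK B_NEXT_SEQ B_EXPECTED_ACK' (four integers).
After event 0: A_seq=5000 A_ack=170 B_seq=170 B_ack=5000
After event 1: A_seq=5000 A_ack=170 B_seq=170 B_ack=5000

5000 170 170 5000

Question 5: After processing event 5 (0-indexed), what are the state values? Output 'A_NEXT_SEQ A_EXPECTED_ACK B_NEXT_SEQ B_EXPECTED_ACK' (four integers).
After event 0: A_seq=5000 A_ack=170 B_seq=170 B_ack=5000
After event 1: A_seq=5000 A_ack=170 B_seq=170 B_ack=5000
After event 2: A_seq=5154 A_ack=170 B_seq=170 B_ack=5000
After event 3: A_seq=5269 A_ack=170 B_seq=170 B_ack=5000
After event 4: A_seq=5269 A_ack=170 B_seq=170 B_ack=5269
After event 5: A_seq=5403 A_ack=170 B_seq=170 B_ack=5403

5403 170 170 5403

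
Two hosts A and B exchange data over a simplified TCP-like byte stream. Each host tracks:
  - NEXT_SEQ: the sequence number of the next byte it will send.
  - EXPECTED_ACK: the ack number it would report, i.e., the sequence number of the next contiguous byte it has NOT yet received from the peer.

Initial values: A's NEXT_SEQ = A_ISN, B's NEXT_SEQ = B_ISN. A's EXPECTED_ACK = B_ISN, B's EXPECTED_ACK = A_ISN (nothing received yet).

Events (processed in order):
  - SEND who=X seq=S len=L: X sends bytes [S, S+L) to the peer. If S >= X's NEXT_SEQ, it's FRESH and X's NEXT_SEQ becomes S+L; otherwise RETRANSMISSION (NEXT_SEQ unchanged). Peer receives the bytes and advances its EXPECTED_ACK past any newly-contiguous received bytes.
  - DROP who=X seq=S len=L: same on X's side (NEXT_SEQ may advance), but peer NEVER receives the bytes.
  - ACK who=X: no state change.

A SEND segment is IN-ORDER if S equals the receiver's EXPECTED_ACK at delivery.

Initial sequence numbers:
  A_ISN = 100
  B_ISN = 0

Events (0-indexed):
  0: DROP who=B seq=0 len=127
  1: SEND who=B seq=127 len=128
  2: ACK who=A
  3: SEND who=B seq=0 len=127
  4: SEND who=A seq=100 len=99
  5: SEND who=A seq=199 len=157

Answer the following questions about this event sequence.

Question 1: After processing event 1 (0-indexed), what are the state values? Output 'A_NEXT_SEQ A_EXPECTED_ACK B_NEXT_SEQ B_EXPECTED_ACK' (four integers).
After event 0: A_seq=100 A_ack=0 B_seq=127 B_ack=100
After event 1: A_seq=100 A_ack=0 B_seq=255 B_ack=100

100 0 255 100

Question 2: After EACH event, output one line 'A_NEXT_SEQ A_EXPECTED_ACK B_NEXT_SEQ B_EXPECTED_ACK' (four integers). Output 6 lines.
100 0 127 100
100 0 255 100
100 0 255 100
100 255 255 100
199 255 255 199
356 255 255 356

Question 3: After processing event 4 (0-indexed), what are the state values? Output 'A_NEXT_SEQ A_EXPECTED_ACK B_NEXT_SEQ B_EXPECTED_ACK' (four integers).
After event 0: A_seq=100 A_ack=0 B_seq=127 B_ack=100
After event 1: A_seq=100 A_ack=0 B_seq=255 B_ack=100
After event 2: A_seq=100 A_ack=0 B_seq=255 B_ack=100
After event 3: A_seq=100 A_ack=255 B_seq=255 B_ack=100
After event 4: A_seq=199 A_ack=255 B_seq=255 B_ack=199

199 255 255 199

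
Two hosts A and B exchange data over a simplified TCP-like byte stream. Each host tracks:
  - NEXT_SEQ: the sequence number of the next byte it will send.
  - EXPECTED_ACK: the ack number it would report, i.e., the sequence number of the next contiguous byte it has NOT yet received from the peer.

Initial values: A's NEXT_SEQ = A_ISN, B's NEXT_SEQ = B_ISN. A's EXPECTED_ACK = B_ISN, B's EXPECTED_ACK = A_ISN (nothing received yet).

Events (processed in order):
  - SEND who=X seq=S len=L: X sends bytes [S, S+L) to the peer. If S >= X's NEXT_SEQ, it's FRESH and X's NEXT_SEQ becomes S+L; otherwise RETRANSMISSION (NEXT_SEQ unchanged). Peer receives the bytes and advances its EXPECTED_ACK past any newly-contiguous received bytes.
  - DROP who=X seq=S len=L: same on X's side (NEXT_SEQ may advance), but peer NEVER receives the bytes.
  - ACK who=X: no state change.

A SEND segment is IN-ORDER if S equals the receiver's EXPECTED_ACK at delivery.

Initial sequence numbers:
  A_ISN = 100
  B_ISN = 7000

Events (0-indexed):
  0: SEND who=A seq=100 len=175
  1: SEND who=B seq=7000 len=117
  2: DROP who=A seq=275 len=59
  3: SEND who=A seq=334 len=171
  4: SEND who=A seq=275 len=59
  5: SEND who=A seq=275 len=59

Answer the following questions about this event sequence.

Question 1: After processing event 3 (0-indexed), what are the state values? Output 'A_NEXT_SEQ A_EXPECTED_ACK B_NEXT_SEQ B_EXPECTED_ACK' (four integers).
After event 0: A_seq=275 A_ack=7000 B_seq=7000 B_ack=275
After event 1: A_seq=275 A_ack=7117 B_seq=7117 B_ack=275
After event 2: A_seq=334 A_ack=7117 B_seq=7117 B_ack=275
After event 3: A_seq=505 A_ack=7117 B_seq=7117 B_ack=275

505 7117 7117 275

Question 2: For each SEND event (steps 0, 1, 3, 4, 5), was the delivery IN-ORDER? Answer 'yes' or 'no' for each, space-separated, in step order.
Answer: yes yes no yes no

Derivation:
Step 0: SEND seq=100 -> in-order
Step 1: SEND seq=7000 -> in-order
Step 3: SEND seq=334 -> out-of-order
Step 4: SEND seq=275 -> in-order
Step 5: SEND seq=275 -> out-of-order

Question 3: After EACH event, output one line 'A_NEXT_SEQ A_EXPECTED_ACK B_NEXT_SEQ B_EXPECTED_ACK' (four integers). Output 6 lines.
275 7000 7000 275
275 7117 7117 275
334 7117 7117 275
505 7117 7117 275
505 7117 7117 505
505 7117 7117 505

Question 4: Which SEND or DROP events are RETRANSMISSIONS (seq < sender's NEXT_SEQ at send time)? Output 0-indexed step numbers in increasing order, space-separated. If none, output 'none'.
Step 0: SEND seq=100 -> fresh
Step 1: SEND seq=7000 -> fresh
Step 2: DROP seq=275 -> fresh
Step 3: SEND seq=334 -> fresh
Step 4: SEND seq=275 -> retransmit
Step 5: SEND seq=275 -> retransmit

Answer: 4 5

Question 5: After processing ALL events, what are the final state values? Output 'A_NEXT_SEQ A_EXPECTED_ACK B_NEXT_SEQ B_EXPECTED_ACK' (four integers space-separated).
Answer: 505 7117 7117 505

Derivation:
After event 0: A_seq=275 A_ack=7000 B_seq=7000 B_ack=275
After event 1: A_seq=275 A_ack=7117 B_seq=7117 B_ack=275
After event 2: A_seq=334 A_ack=7117 B_seq=7117 B_ack=275
After event 3: A_seq=505 A_ack=7117 B_seq=7117 B_ack=275
After event 4: A_seq=505 A_ack=7117 B_seq=7117 B_ack=505
After event 5: A_seq=505 A_ack=7117 B_seq=7117 B_ack=505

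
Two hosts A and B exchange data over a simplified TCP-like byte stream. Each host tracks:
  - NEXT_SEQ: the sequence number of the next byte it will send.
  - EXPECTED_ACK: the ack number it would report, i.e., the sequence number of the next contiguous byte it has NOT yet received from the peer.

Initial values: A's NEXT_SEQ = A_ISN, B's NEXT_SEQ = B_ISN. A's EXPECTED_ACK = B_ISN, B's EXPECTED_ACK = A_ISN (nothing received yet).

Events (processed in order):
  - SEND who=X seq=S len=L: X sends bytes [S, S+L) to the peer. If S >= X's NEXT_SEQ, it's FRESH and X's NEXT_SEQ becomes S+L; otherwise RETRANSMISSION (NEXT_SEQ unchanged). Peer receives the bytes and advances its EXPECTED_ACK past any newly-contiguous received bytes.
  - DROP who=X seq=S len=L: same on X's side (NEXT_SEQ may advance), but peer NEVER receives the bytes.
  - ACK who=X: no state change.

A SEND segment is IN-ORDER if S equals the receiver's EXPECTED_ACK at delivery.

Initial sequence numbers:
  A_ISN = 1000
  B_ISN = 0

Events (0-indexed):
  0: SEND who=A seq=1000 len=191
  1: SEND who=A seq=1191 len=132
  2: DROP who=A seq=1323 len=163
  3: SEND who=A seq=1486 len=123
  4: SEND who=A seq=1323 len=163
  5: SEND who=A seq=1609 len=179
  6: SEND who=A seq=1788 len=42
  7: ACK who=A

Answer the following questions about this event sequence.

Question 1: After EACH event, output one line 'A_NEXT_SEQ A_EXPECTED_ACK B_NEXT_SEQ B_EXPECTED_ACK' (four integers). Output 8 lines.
1191 0 0 1191
1323 0 0 1323
1486 0 0 1323
1609 0 0 1323
1609 0 0 1609
1788 0 0 1788
1830 0 0 1830
1830 0 0 1830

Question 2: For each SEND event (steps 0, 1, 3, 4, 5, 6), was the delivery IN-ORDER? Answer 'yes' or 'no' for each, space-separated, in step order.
Answer: yes yes no yes yes yes

Derivation:
Step 0: SEND seq=1000 -> in-order
Step 1: SEND seq=1191 -> in-order
Step 3: SEND seq=1486 -> out-of-order
Step 4: SEND seq=1323 -> in-order
Step 5: SEND seq=1609 -> in-order
Step 6: SEND seq=1788 -> in-order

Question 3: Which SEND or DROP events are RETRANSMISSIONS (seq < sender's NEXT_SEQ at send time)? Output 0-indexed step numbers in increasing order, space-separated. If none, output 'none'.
Step 0: SEND seq=1000 -> fresh
Step 1: SEND seq=1191 -> fresh
Step 2: DROP seq=1323 -> fresh
Step 3: SEND seq=1486 -> fresh
Step 4: SEND seq=1323 -> retransmit
Step 5: SEND seq=1609 -> fresh
Step 6: SEND seq=1788 -> fresh

Answer: 4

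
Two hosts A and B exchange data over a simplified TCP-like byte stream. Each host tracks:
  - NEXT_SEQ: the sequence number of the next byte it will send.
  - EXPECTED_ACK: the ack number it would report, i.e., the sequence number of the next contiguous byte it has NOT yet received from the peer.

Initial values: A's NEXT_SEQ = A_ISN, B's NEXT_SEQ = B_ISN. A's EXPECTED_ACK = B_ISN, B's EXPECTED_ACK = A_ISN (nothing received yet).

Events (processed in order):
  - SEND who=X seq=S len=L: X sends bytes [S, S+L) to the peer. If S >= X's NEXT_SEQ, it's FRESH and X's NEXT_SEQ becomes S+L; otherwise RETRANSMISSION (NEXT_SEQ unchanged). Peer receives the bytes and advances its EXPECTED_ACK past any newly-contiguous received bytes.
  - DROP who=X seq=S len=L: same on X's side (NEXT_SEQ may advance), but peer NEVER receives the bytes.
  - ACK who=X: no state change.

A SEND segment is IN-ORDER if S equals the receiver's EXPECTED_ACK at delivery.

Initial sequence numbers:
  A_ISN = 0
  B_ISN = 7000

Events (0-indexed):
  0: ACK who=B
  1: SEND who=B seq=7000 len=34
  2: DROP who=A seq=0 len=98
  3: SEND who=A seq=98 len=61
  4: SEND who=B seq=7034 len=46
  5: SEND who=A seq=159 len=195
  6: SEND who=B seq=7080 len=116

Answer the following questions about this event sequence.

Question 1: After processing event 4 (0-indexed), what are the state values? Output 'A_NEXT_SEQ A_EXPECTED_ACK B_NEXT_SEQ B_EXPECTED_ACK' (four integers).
After event 0: A_seq=0 A_ack=7000 B_seq=7000 B_ack=0
After event 1: A_seq=0 A_ack=7034 B_seq=7034 B_ack=0
After event 2: A_seq=98 A_ack=7034 B_seq=7034 B_ack=0
After event 3: A_seq=159 A_ack=7034 B_seq=7034 B_ack=0
After event 4: A_seq=159 A_ack=7080 B_seq=7080 B_ack=0

159 7080 7080 0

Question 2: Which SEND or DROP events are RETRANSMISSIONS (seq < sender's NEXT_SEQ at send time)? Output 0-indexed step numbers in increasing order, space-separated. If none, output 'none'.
Answer: none

Derivation:
Step 1: SEND seq=7000 -> fresh
Step 2: DROP seq=0 -> fresh
Step 3: SEND seq=98 -> fresh
Step 4: SEND seq=7034 -> fresh
Step 5: SEND seq=159 -> fresh
Step 6: SEND seq=7080 -> fresh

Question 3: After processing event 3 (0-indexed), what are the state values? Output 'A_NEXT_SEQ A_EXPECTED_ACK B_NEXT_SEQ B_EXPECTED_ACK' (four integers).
After event 0: A_seq=0 A_ack=7000 B_seq=7000 B_ack=0
After event 1: A_seq=0 A_ack=7034 B_seq=7034 B_ack=0
After event 2: A_seq=98 A_ack=7034 B_seq=7034 B_ack=0
After event 3: A_seq=159 A_ack=7034 B_seq=7034 B_ack=0

159 7034 7034 0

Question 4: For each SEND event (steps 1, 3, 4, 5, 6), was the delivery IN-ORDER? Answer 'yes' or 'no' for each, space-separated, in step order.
Step 1: SEND seq=7000 -> in-order
Step 3: SEND seq=98 -> out-of-order
Step 4: SEND seq=7034 -> in-order
Step 5: SEND seq=159 -> out-of-order
Step 6: SEND seq=7080 -> in-order

Answer: yes no yes no yes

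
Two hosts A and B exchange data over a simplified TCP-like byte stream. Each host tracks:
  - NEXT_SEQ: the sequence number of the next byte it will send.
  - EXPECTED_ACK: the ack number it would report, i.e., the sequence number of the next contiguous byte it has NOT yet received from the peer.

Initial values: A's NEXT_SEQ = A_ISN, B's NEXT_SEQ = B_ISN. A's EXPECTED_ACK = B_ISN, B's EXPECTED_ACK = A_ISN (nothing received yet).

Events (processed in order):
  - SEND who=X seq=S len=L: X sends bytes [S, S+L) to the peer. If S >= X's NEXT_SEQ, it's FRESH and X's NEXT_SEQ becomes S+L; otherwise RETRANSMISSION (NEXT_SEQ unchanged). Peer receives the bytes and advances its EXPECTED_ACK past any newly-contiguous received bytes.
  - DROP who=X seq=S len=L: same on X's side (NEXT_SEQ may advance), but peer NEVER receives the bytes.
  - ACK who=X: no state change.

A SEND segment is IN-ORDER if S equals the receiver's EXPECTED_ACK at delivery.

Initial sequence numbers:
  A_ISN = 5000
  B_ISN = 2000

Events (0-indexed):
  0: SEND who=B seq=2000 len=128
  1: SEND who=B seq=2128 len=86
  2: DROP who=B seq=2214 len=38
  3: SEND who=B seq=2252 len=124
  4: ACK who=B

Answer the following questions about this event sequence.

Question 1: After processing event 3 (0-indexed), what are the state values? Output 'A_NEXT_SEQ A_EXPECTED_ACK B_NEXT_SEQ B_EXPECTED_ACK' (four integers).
After event 0: A_seq=5000 A_ack=2128 B_seq=2128 B_ack=5000
After event 1: A_seq=5000 A_ack=2214 B_seq=2214 B_ack=5000
After event 2: A_seq=5000 A_ack=2214 B_seq=2252 B_ack=5000
After event 3: A_seq=5000 A_ack=2214 B_seq=2376 B_ack=5000

5000 2214 2376 5000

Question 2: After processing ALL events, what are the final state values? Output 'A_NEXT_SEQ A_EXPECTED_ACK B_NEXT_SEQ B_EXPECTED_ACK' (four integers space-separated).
Answer: 5000 2214 2376 5000

Derivation:
After event 0: A_seq=5000 A_ack=2128 B_seq=2128 B_ack=5000
After event 1: A_seq=5000 A_ack=2214 B_seq=2214 B_ack=5000
After event 2: A_seq=5000 A_ack=2214 B_seq=2252 B_ack=5000
After event 3: A_seq=5000 A_ack=2214 B_seq=2376 B_ack=5000
After event 4: A_seq=5000 A_ack=2214 B_seq=2376 B_ack=5000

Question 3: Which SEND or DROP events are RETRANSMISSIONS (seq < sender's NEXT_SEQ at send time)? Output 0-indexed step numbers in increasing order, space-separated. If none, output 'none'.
Answer: none

Derivation:
Step 0: SEND seq=2000 -> fresh
Step 1: SEND seq=2128 -> fresh
Step 2: DROP seq=2214 -> fresh
Step 3: SEND seq=2252 -> fresh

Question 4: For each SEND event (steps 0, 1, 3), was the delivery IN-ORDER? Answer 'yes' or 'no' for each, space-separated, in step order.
Answer: yes yes no

Derivation:
Step 0: SEND seq=2000 -> in-order
Step 1: SEND seq=2128 -> in-order
Step 3: SEND seq=2252 -> out-of-order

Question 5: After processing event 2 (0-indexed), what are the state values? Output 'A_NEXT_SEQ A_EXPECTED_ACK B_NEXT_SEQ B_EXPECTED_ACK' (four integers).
After event 0: A_seq=5000 A_ack=2128 B_seq=2128 B_ack=5000
After event 1: A_seq=5000 A_ack=2214 B_seq=2214 B_ack=5000
After event 2: A_seq=5000 A_ack=2214 B_seq=2252 B_ack=5000

5000 2214 2252 5000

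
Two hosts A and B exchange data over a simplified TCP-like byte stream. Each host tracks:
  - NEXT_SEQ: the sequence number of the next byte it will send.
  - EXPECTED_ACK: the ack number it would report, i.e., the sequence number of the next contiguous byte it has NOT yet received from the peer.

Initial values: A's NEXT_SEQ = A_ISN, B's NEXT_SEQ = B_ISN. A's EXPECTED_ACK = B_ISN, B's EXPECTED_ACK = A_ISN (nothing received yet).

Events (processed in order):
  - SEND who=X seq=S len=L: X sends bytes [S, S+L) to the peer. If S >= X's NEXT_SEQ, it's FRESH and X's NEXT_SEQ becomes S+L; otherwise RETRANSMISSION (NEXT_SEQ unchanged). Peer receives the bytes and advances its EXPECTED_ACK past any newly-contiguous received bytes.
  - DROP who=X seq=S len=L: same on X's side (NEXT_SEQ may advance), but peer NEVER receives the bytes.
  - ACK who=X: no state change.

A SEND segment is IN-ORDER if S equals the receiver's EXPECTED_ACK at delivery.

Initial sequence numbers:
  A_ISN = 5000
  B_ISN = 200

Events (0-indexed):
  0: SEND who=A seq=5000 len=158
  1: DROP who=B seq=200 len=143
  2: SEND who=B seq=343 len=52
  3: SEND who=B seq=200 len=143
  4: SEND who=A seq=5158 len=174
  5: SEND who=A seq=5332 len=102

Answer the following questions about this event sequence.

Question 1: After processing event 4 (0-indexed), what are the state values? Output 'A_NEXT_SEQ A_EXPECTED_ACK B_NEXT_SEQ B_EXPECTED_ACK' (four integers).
After event 0: A_seq=5158 A_ack=200 B_seq=200 B_ack=5158
After event 1: A_seq=5158 A_ack=200 B_seq=343 B_ack=5158
After event 2: A_seq=5158 A_ack=200 B_seq=395 B_ack=5158
After event 3: A_seq=5158 A_ack=395 B_seq=395 B_ack=5158
After event 4: A_seq=5332 A_ack=395 B_seq=395 B_ack=5332

5332 395 395 5332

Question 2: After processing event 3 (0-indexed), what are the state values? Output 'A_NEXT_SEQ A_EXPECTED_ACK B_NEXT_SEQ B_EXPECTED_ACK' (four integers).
After event 0: A_seq=5158 A_ack=200 B_seq=200 B_ack=5158
After event 1: A_seq=5158 A_ack=200 B_seq=343 B_ack=5158
After event 2: A_seq=5158 A_ack=200 B_seq=395 B_ack=5158
After event 3: A_seq=5158 A_ack=395 B_seq=395 B_ack=5158

5158 395 395 5158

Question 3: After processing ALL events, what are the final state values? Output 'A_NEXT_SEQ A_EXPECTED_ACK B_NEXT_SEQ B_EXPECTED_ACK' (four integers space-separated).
After event 0: A_seq=5158 A_ack=200 B_seq=200 B_ack=5158
After event 1: A_seq=5158 A_ack=200 B_seq=343 B_ack=5158
After event 2: A_seq=5158 A_ack=200 B_seq=395 B_ack=5158
After event 3: A_seq=5158 A_ack=395 B_seq=395 B_ack=5158
After event 4: A_seq=5332 A_ack=395 B_seq=395 B_ack=5332
After event 5: A_seq=5434 A_ack=395 B_seq=395 B_ack=5434

Answer: 5434 395 395 5434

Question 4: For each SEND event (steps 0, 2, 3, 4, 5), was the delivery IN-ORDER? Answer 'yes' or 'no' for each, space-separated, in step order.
Step 0: SEND seq=5000 -> in-order
Step 2: SEND seq=343 -> out-of-order
Step 3: SEND seq=200 -> in-order
Step 4: SEND seq=5158 -> in-order
Step 5: SEND seq=5332 -> in-order

Answer: yes no yes yes yes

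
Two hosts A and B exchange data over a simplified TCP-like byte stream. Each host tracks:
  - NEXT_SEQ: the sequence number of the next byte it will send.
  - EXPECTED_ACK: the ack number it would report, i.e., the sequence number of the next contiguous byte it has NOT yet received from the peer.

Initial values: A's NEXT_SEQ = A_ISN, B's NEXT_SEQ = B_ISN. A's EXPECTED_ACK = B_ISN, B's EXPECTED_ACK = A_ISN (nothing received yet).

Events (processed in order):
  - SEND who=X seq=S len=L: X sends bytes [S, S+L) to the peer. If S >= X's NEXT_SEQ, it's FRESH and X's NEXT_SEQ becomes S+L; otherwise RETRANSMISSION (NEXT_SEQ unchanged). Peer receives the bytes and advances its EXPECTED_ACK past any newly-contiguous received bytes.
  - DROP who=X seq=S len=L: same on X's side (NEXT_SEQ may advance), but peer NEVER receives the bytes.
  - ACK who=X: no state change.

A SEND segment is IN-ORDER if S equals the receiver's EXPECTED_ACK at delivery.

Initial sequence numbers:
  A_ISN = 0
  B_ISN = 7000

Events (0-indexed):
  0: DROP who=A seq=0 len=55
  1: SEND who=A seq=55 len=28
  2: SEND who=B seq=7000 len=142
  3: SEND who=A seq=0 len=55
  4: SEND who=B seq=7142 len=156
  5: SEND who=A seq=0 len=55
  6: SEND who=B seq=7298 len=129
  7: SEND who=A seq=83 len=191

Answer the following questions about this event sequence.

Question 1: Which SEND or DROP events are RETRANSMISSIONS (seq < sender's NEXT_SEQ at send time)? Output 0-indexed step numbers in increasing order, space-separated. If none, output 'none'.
Step 0: DROP seq=0 -> fresh
Step 1: SEND seq=55 -> fresh
Step 2: SEND seq=7000 -> fresh
Step 3: SEND seq=0 -> retransmit
Step 4: SEND seq=7142 -> fresh
Step 5: SEND seq=0 -> retransmit
Step 6: SEND seq=7298 -> fresh
Step 7: SEND seq=83 -> fresh

Answer: 3 5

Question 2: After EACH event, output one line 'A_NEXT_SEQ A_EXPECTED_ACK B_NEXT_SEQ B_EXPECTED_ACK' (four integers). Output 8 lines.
55 7000 7000 0
83 7000 7000 0
83 7142 7142 0
83 7142 7142 83
83 7298 7298 83
83 7298 7298 83
83 7427 7427 83
274 7427 7427 274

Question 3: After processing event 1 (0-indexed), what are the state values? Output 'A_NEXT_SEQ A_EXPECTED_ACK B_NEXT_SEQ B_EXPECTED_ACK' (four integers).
After event 0: A_seq=55 A_ack=7000 B_seq=7000 B_ack=0
After event 1: A_seq=83 A_ack=7000 B_seq=7000 B_ack=0

83 7000 7000 0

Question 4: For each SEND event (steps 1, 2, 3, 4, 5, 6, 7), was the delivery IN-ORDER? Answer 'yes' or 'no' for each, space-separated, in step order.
Answer: no yes yes yes no yes yes

Derivation:
Step 1: SEND seq=55 -> out-of-order
Step 2: SEND seq=7000 -> in-order
Step 3: SEND seq=0 -> in-order
Step 4: SEND seq=7142 -> in-order
Step 5: SEND seq=0 -> out-of-order
Step 6: SEND seq=7298 -> in-order
Step 7: SEND seq=83 -> in-order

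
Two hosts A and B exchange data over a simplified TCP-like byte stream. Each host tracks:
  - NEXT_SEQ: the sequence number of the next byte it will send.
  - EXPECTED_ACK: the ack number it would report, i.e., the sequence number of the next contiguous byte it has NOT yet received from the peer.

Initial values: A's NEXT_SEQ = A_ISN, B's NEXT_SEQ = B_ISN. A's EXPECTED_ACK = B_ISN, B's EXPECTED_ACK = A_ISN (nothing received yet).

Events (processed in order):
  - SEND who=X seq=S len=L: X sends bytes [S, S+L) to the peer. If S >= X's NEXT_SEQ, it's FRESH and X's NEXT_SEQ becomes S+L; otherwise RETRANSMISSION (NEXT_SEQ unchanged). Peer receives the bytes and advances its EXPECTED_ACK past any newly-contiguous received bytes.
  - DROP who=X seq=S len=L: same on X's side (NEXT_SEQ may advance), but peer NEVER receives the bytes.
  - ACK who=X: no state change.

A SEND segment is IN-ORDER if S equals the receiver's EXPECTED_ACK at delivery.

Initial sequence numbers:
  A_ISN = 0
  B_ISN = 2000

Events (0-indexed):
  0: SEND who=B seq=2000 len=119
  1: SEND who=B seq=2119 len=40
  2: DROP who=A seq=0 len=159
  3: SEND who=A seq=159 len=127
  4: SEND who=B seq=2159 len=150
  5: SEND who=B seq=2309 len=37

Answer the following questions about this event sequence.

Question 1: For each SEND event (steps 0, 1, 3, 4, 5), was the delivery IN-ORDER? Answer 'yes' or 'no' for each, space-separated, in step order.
Answer: yes yes no yes yes

Derivation:
Step 0: SEND seq=2000 -> in-order
Step 1: SEND seq=2119 -> in-order
Step 3: SEND seq=159 -> out-of-order
Step 4: SEND seq=2159 -> in-order
Step 5: SEND seq=2309 -> in-order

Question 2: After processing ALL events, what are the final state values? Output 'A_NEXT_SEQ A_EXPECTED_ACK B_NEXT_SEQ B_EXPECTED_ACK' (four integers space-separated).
Answer: 286 2346 2346 0

Derivation:
After event 0: A_seq=0 A_ack=2119 B_seq=2119 B_ack=0
After event 1: A_seq=0 A_ack=2159 B_seq=2159 B_ack=0
After event 2: A_seq=159 A_ack=2159 B_seq=2159 B_ack=0
After event 3: A_seq=286 A_ack=2159 B_seq=2159 B_ack=0
After event 4: A_seq=286 A_ack=2309 B_seq=2309 B_ack=0
After event 5: A_seq=286 A_ack=2346 B_seq=2346 B_ack=0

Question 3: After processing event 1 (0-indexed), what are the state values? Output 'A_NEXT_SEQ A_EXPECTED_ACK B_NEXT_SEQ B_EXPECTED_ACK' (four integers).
After event 0: A_seq=0 A_ack=2119 B_seq=2119 B_ack=0
After event 1: A_seq=0 A_ack=2159 B_seq=2159 B_ack=0

0 2159 2159 0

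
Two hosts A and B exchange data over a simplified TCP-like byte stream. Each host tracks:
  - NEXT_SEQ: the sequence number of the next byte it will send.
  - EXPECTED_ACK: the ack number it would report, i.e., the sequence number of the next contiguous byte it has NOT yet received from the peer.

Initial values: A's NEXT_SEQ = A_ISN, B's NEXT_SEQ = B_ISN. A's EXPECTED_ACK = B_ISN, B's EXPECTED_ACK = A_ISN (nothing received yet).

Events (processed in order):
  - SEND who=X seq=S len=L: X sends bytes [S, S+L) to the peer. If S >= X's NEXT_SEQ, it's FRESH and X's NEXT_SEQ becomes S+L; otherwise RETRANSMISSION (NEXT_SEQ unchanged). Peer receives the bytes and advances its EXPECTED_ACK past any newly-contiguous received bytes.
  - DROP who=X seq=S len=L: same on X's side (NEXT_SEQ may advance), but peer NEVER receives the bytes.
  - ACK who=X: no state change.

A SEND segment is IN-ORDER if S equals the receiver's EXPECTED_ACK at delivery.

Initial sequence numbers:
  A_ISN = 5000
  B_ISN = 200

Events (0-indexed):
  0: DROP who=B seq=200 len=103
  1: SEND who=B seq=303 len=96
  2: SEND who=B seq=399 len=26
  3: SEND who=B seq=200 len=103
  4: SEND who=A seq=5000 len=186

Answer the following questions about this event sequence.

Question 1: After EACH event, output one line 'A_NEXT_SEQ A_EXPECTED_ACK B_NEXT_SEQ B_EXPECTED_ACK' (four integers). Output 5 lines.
5000 200 303 5000
5000 200 399 5000
5000 200 425 5000
5000 425 425 5000
5186 425 425 5186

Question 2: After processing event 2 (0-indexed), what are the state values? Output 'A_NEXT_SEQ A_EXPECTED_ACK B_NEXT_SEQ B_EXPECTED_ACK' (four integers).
After event 0: A_seq=5000 A_ack=200 B_seq=303 B_ack=5000
After event 1: A_seq=5000 A_ack=200 B_seq=399 B_ack=5000
After event 2: A_seq=5000 A_ack=200 B_seq=425 B_ack=5000

5000 200 425 5000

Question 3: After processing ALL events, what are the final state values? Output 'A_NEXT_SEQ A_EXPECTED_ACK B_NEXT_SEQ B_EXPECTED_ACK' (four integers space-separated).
After event 0: A_seq=5000 A_ack=200 B_seq=303 B_ack=5000
After event 1: A_seq=5000 A_ack=200 B_seq=399 B_ack=5000
After event 2: A_seq=5000 A_ack=200 B_seq=425 B_ack=5000
After event 3: A_seq=5000 A_ack=425 B_seq=425 B_ack=5000
After event 4: A_seq=5186 A_ack=425 B_seq=425 B_ack=5186

Answer: 5186 425 425 5186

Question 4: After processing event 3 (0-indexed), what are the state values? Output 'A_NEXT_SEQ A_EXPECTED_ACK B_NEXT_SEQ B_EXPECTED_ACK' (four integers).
After event 0: A_seq=5000 A_ack=200 B_seq=303 B_ack=5000
After event 1: A_seq=5000 A_ack=200 B_seq=399 B_ack=5000
After event 2: A_seq=5000 A_ack=200 B_seq=425 B_ack=5000
After event 3: A_seq=5000 A_ack=425 B_seq=425 B_ack=5000

5000 425 425 5000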